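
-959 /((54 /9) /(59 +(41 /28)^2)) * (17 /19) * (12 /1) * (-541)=3178952247 /56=56767004.41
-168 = -168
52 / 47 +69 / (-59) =-0.06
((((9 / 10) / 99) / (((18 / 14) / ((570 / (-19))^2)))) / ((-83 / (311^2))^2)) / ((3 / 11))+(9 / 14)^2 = 128349940932547 / 4050732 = 31685616.56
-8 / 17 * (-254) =2032 / 17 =119.53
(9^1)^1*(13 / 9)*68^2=60112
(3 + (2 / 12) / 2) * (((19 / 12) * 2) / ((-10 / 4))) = -703 / 180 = -3.91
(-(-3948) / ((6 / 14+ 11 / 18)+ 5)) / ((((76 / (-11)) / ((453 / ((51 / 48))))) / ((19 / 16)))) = -619695846 / 12937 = -47901.05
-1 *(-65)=65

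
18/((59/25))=450/59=7.63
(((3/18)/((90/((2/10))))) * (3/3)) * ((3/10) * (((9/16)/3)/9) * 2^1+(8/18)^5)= 140969/12754584000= 0.00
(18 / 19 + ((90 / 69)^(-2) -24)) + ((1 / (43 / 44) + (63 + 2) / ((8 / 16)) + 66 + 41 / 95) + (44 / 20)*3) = 133523113 / 735300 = 181.59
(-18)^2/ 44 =81/ 11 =7.36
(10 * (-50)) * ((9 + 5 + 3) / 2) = -4250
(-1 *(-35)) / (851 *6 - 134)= 35 / 4972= 0.01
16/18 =8/9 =0.89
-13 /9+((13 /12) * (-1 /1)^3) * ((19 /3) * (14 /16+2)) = -6097 /288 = -21.17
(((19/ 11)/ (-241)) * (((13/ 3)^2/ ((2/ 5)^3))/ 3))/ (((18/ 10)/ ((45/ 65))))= -154375/ 572616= -0.27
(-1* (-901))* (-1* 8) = -7208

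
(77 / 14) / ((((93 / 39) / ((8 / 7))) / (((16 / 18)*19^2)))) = 1651936 / 1953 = 845.85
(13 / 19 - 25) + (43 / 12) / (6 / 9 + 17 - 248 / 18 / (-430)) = -62761491 / 2602772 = -24.11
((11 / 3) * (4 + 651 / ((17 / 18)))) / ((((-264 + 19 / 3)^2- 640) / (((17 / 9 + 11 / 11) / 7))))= 3370796 / 211261533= 0.02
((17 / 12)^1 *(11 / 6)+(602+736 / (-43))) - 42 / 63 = 1816777 / 3096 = 586.81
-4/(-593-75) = 1/167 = 0.01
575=575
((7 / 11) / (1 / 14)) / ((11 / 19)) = 1862 / 121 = 15.39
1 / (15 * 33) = 1 / 495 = 0.00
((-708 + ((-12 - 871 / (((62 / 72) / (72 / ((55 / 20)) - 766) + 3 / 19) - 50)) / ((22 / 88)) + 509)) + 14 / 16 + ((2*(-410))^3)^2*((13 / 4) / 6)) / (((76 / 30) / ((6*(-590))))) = -194079667777974196888137822219 / 843439412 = -230105049653494490589.61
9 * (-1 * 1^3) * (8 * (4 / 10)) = -144 / 5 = -28.80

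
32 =32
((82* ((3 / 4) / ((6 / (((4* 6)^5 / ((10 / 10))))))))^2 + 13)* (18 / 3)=39967906276048974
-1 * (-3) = 3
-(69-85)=16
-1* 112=-112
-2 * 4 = -8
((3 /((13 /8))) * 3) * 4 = 288 /13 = 22.15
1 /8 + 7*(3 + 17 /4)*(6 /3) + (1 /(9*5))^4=101.63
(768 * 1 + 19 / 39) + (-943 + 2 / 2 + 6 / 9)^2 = 103764601 / 117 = 886876.93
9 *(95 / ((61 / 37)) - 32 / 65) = 2038707 / 3965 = 514.18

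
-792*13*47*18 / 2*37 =-161142696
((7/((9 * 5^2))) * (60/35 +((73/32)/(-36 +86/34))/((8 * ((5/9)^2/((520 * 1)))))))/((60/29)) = -0.19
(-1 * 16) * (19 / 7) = -304 / 7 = -43.43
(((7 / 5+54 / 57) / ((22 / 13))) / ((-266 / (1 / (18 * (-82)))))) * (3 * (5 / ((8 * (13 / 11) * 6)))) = 223 / 238710528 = 0.00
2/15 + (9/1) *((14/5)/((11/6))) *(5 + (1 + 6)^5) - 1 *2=38129308/165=231086.72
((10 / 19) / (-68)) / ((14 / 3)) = -15 / 9044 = -0.00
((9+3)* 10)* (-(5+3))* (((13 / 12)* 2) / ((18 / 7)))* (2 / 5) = -2912 / 9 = -323.56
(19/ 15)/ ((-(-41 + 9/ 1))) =19/ 480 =0.04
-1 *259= -259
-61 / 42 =-1.45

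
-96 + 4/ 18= -862/ 9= -95.78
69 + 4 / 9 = 625 / 9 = 69.44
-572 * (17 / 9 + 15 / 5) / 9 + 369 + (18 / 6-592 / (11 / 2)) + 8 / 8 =-40409 / 891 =-45.35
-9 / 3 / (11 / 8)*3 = -72 / 11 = -6.55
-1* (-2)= 2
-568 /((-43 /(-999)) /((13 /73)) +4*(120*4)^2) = -7376616 /11968822339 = -0.00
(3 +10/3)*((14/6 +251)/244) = 3610/549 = 6.58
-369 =-369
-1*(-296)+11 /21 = 6227 /21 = 296.52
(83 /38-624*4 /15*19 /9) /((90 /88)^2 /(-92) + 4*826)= -53163671264 /503150419665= -0.11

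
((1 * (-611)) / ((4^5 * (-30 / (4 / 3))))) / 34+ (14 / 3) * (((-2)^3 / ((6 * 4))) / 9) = -1213061 / 7050240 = -0.17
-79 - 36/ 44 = -878/ 11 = -79.82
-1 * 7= -7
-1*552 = -552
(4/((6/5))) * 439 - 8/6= 1462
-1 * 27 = -27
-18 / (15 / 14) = -84 / 5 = -16.80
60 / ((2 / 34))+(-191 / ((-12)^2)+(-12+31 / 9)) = 145457 / 144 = 1010.12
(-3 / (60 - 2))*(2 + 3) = -15 / 58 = -0.26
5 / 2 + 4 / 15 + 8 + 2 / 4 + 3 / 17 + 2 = 3428 / 255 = 13.44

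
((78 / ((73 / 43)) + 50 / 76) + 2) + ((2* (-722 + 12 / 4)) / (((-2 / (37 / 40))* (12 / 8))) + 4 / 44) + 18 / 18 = 451372861 / 915420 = 493.08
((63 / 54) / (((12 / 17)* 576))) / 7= 17 / 41472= 0.00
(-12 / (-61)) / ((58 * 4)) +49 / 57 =173533 / 201666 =0.86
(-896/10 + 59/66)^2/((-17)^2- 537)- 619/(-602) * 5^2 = -48961257229/8129167200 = -6.02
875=875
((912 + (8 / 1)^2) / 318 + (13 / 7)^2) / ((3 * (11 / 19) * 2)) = 964877 / 514206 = 1.88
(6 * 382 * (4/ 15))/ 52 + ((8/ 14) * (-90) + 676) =289528/ 455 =636.33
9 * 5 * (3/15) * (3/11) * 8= 216/11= 19.64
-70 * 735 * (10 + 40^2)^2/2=-66681772500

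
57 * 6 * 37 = 12654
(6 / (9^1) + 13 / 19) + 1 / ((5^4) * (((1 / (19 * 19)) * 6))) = 103109 / 71250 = 1.45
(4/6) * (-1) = -2/3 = -0.67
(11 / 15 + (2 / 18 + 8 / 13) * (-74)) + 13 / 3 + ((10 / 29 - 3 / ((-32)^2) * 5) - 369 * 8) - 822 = -66402716171 / 17372160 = -3822.36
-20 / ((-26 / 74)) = 740 / 13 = 56.92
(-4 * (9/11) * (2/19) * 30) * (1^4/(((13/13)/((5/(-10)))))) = 1080/209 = 5.17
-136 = -136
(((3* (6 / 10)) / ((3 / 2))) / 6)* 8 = 8 / 5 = 1.60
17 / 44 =0.39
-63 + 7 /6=-61.83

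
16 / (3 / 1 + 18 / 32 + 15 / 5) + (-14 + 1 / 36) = -14533 / 1260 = -11.53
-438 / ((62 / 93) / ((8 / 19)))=-5256 / 19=-276.63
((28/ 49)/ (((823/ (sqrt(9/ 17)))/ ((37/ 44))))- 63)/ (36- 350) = 63/ 314- 111*sqrt(17)/ 338274398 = 0.20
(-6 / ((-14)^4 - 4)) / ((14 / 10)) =-5 / 44814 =-0.00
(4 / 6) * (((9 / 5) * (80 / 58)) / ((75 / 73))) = 1168 / 725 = 1.61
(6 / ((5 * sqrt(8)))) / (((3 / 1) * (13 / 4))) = 2 * sqrt(2) / 65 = 0.04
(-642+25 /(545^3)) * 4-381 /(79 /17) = -2649.99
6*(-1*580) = -3480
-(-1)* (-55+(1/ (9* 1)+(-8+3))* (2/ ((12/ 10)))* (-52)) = 9955/ 27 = 368.70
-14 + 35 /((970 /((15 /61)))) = -165571 /11834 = -13.99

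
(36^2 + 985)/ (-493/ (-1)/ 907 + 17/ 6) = 12413202/ 18377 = 675.47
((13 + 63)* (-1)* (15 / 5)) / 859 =-228 / 859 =-0.27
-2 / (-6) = 1 / 3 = 0.33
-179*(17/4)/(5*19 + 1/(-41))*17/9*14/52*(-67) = 994735399/3644784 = 272.92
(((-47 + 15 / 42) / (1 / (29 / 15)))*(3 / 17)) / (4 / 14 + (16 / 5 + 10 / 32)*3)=-5224 / 3553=-1.47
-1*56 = -56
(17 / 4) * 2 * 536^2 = 2442016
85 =85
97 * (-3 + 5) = 194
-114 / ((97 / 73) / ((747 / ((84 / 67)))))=-69417963 / 1358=-51117.79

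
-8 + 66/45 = -98/15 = -6.53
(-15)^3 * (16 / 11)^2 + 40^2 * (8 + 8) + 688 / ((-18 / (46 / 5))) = 98597296 / 5445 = 18107.86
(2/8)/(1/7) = 7/4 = 1.75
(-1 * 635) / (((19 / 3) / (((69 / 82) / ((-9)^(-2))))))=-10647045 / 1558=-6833.79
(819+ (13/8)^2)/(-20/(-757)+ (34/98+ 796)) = 1950535405/1890552128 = 1.03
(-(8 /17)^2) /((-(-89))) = -64 /25721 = -0.00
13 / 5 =2.60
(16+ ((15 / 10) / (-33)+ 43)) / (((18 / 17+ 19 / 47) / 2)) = 1036303 / 12859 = 80.59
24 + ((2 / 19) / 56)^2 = 6792577 / 283024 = 24.00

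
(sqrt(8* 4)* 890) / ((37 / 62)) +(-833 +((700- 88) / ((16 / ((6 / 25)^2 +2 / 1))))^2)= 8376865141 / 1562500 +220720* sqrt(2) / 37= 13797.55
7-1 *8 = -1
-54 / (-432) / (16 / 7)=7 / 128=0.05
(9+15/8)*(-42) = -1827/4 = -456.75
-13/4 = -3.25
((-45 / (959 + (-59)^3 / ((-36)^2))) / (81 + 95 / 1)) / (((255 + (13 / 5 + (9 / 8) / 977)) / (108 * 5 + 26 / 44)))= -169411741380 / 252754878857261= -0.00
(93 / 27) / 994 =31 / 8946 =0.00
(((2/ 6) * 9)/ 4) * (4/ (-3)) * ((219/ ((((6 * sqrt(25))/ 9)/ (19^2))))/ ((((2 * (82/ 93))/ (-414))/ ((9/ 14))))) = 41093049843/ 11480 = 3579533.96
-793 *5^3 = -99125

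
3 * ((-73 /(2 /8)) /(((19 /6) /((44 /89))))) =-231264 /1691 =-136.76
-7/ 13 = -0.54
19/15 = 1.27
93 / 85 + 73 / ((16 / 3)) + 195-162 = 47.78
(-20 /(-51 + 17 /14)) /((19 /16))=4480 /13243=0.34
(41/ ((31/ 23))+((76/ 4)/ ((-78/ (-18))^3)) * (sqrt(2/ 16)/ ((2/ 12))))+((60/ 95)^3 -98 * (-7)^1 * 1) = 1539 * sqrt(2)/ 4394+152385099/ 212629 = 717.17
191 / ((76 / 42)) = 4011 / 38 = 105.55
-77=-77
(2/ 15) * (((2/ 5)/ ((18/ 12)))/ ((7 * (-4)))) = -2/ 1575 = -0.00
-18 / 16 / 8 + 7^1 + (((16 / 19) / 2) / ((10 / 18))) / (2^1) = 44009 / 6080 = 7.24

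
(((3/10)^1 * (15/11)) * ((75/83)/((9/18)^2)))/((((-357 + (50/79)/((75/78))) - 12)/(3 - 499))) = 52898400/26567387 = 1.99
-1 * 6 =-6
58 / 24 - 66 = -763 / 12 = -63.58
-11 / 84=-0.13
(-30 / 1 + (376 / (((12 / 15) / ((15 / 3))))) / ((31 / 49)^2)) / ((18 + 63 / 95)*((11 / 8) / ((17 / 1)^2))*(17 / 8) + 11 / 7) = 369226726400 / 111255931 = 3318.71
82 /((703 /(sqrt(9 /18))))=41*sqrt(2) /703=0.08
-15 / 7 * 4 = -60 / 7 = -8.57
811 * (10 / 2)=4055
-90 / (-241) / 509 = 90 / 122669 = 0.00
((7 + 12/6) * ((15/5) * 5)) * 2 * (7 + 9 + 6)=5940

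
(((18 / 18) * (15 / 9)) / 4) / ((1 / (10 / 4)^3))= 625 / 96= 6.51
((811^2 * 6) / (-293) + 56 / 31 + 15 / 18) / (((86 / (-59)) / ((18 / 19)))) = 129895480821 / 14841622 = 8752.11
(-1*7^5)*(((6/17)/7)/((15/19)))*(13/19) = -62426/85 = -734.42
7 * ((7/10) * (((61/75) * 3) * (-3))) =-8967/250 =-35.87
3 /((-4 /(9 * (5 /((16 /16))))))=-135 /4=-33.75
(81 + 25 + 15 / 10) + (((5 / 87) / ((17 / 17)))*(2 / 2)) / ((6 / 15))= 9365 / 87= 107.64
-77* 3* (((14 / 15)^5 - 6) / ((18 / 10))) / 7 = 44202686 / 455625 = 97.02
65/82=0.79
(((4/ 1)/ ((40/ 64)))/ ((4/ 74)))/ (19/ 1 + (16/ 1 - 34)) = 118.40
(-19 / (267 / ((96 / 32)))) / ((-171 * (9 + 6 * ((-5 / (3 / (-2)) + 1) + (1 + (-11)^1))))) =-1 / 20025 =-0.00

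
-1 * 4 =-4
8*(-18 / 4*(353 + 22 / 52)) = -165402 / 13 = -12723.23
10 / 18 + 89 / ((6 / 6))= 806 / 9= 89.56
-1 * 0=0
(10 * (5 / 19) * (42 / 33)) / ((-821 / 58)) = -40600 / 171589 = -0.24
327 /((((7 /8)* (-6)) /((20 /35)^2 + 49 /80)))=-401229 /6860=-58.49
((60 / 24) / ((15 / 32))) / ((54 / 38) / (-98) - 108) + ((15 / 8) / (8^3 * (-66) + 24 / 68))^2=-69912311361313823 / 1415914474491668736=-0.05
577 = 577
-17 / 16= -1.06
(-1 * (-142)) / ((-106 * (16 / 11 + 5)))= -11 / 53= -0.21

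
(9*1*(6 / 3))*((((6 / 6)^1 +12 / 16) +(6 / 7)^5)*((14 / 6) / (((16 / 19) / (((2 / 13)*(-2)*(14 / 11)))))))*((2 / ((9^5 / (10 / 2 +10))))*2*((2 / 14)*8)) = -10277480 / 204788493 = -0.05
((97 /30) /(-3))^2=9409 /8100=1.16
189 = 189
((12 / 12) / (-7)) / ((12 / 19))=-19 / 84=-0.23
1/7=0.14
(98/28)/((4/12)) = 21/2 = 10.50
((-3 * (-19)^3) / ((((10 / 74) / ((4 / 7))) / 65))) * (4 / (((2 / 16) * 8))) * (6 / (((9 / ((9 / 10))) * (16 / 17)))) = 504774387 / 35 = 14422125.34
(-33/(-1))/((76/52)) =429/19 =22.58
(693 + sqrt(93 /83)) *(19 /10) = 19 *sqrt(7719) /830 + 13167 /10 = 1318.71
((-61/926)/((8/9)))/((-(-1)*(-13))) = 549/96304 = 0.01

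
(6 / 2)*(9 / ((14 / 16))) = 216 / 7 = 30.86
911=911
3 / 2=1.50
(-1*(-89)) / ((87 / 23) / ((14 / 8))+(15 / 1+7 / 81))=1160649 / 224930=5.16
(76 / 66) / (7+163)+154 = 431989 / 2805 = 154.01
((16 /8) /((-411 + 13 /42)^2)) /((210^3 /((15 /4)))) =1 /208269600700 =0.00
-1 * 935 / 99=-85 / 9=-9.44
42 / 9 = 14 / 3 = 4.67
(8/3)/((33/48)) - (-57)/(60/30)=2137/66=32.38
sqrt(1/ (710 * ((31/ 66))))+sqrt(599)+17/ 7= sqrt(363165)/ 11005+17/ 7+sqrt(599)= 26.96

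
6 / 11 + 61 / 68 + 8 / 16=1453 / 748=1.94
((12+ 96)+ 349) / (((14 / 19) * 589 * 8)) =457 / 3472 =0.13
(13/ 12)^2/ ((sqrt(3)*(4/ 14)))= 1183*sqrt(3)/ 864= 2.37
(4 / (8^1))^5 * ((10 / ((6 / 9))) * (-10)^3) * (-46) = 43125 / 2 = 21562.50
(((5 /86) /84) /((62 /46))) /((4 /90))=1725 /149296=0.01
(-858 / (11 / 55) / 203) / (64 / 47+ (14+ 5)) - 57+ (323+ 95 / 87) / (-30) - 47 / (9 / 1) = -74.06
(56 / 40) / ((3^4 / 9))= 7 / 45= 0.16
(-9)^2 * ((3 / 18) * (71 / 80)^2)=136107 / 12800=10.63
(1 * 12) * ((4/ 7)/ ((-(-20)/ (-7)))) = -12/ 5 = -2.40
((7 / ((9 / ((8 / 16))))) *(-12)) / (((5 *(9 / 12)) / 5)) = -56 / 9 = -6.22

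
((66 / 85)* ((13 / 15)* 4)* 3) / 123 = 1144 / 17425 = 0.07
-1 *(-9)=9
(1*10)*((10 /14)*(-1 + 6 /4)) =25 /7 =3.57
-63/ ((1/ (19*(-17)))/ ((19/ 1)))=386631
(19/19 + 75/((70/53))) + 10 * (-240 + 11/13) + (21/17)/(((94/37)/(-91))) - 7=-173410960/72709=-2385.00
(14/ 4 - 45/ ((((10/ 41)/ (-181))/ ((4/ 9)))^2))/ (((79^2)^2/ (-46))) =10133101099/ 1752753645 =5.78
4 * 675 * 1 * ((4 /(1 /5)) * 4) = 216000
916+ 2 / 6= 2749 / 3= 916.33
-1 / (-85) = 0.01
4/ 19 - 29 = -547/ 19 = -28.79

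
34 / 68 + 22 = 45 / 2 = 22.50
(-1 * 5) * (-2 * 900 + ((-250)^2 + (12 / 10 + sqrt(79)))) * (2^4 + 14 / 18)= -45829406 / 9-755 * sqrt(79) / 9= -5092901.84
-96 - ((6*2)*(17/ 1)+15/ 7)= -302.14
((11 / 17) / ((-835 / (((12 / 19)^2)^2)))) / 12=-0.00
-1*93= -93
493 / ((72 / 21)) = 3451 / 24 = 143.79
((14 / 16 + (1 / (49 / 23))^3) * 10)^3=97615261246038929875 / 104218470266268736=936.64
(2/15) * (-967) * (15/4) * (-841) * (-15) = -12198705/2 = -6099352.50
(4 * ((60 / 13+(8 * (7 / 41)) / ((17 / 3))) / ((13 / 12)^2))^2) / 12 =13384065134592 / 2344907253481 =5.71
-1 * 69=-69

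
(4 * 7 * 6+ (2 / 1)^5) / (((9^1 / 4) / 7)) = 5600 / 9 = 622.22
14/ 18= 7/ 9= 0.78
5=5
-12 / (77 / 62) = -744 / 77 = -9.66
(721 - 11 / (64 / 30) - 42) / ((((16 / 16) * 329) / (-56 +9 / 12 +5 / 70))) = -33314835 / 294784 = -113.01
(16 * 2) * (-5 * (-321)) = 51360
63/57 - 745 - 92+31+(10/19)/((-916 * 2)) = -14008393/17404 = -804.90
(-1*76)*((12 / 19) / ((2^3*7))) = -0.86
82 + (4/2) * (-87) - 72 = -164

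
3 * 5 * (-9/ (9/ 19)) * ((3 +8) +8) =-5415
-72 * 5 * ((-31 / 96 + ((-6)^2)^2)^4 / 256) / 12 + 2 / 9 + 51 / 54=-1196856399658855394693 / 3623878656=-330269446985.27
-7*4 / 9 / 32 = -7 / 72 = -0.10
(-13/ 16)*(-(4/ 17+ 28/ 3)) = 793/ 102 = 7.77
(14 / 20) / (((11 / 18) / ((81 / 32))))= 5103 / 1760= 2.90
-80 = -80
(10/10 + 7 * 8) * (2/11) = 114/11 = 10.36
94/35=2.69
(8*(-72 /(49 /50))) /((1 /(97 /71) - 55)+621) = -2793600 /2693677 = -1.04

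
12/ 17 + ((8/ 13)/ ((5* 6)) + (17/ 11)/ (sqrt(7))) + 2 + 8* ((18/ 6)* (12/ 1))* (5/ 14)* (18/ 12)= 17* sqrt(7)/ 77 + 3643466/ 23205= 157.60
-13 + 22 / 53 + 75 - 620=-557.58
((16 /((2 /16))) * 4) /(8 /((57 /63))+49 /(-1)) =-12.75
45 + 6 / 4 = 93 / 2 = 46.50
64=64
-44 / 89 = -0.49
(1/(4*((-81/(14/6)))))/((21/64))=-16/729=-0.02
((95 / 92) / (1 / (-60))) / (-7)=1425 / 161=8.85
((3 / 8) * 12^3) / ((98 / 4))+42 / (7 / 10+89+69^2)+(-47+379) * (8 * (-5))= -13253.54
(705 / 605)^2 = 19881 / 14641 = 1.36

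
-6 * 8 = -48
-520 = -520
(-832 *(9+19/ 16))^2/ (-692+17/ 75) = -31882800/ 307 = -103852.77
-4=-4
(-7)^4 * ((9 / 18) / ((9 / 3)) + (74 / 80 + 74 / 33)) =3522267 / 440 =8005.15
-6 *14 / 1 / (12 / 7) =-49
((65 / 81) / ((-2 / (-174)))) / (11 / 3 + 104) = 1885 / 2907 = 0.65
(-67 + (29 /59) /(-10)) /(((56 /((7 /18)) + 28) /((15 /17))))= -6981 /20296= -0.34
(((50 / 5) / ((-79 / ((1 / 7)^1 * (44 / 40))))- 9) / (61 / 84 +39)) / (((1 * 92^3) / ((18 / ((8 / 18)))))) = -303021 / 25660008328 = -0.00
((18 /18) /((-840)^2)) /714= 1 /503798400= 0.00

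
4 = 4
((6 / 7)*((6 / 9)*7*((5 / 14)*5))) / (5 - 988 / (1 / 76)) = -50 / 525581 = -0.00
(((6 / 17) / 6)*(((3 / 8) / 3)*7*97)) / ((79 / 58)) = 19691 / 5372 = 3.67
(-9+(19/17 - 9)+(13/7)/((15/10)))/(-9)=5585/3213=1.74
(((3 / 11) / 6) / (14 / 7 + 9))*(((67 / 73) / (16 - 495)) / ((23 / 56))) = -1876 / 97313161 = -0.00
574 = 574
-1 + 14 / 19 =-0.26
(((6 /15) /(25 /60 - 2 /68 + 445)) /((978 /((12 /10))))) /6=68 /370250425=0.00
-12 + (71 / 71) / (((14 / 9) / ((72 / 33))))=-816 / 77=-10.60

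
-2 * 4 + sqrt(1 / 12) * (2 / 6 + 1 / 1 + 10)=-8 + 17 * sqrt(3) / 9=-4.73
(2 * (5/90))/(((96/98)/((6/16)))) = 49/1152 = 0.04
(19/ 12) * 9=57/ 4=14.25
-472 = -472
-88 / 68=-22 / 17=-1.29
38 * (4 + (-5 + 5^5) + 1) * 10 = 1187500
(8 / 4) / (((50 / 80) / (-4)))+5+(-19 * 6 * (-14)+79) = 8336 / 5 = 1667.20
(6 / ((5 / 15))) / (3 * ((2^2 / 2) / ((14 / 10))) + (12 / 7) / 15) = 45 / 11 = 4.09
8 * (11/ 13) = 88/ 13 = 6.77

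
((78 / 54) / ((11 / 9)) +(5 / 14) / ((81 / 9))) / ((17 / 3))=1693 / 7854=0.22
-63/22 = -2.86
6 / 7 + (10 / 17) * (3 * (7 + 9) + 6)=3882 / 119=32.62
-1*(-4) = 4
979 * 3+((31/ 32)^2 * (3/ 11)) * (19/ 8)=264713721/ 90112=2937.61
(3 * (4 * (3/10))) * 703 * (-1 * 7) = -88578/5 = -17715.60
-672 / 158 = -336 / 79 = -4.25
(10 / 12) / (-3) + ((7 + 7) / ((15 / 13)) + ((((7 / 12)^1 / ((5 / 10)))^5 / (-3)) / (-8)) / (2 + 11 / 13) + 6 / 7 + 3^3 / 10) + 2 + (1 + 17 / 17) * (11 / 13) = 12024761785 / 628363008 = 19.14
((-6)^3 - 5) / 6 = -221 / 6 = -36.83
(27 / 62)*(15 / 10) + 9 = 1197 / 124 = 9.65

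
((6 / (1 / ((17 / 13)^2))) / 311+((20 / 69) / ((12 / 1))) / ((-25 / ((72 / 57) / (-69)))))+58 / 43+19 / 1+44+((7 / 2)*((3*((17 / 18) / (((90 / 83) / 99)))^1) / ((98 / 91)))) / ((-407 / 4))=1698012096613397 / 30257221673484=56.12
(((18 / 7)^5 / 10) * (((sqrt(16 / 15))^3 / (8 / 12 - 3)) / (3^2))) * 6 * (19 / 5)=-13.45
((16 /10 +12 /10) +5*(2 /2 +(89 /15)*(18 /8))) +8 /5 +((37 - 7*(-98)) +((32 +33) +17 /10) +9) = 17497 /20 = 874.85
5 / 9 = 0.56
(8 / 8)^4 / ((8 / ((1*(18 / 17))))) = 9 / 68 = 0.13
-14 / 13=-1.08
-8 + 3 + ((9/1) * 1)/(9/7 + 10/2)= -157/44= -3.57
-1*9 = -9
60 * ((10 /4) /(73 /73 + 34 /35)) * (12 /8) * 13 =34125 /23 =1483.70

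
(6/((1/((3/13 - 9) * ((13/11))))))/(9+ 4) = -684/143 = -4.78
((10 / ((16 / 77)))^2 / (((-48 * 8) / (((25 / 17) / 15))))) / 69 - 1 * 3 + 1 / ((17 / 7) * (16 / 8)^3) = -255738629 / 86482944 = -2.96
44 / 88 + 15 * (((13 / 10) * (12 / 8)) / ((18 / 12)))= 20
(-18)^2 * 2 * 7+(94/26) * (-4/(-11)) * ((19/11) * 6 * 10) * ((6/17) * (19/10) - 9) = 90949464/26741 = 3401.12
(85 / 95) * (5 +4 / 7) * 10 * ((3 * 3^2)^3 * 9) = 1174484610 / 133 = 8830711.35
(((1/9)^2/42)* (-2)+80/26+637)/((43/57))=268926152/316953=848.47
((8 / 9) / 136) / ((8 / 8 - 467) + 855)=1 / 59517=0.00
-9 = -9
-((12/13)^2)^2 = -20736/28561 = -0.73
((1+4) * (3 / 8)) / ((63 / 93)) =155 / 56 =2.77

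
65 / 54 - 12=-583 / 54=-10.80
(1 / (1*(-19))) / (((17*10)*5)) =-1 / 16150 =-0.00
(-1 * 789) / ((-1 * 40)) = 789 / 40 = 19.72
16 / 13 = 1.23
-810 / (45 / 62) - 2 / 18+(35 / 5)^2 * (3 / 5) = -48902 / 45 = -1086.71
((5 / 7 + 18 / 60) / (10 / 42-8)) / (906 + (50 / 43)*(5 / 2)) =-9159 / 63705290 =-0.00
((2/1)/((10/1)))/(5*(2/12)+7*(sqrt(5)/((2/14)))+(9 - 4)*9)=0.00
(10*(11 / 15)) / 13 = 0.56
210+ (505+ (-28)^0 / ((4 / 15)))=2875 / 4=718.75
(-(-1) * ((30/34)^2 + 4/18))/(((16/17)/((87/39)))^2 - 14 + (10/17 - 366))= -2189123/829551474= -0.00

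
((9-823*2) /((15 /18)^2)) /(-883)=58932 /22075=2.67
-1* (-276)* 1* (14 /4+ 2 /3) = 1150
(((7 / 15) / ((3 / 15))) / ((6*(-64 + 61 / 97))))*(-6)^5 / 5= 32592 / 3415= 9.54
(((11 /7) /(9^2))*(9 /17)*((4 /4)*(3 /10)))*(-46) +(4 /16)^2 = -2263 /28560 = -0.08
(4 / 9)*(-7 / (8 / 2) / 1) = -7 / 9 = -0.78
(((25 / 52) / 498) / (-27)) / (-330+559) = -25 / 160114968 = -0.00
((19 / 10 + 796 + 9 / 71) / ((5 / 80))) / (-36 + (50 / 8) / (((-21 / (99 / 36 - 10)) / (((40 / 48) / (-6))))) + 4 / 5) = -54828652032 / 152438491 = -359.68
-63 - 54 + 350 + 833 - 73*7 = 555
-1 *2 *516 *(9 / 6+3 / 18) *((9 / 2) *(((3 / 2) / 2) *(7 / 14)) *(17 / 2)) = -98685 / 4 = -24671.25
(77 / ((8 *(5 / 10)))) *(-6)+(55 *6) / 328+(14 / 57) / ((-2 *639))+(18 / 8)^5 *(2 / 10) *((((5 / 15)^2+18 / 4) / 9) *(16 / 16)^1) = -1660466791739 / 15291832320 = -108.59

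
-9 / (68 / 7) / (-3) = 21 / 68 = 0.31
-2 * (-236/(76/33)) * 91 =354354/19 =18650.21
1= 1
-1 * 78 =-78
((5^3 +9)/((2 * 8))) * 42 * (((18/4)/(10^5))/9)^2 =1407/160000000000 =0.00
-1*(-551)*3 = 1653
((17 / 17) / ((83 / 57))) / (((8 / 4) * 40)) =57 / 6640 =0.01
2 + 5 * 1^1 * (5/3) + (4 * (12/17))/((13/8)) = 8003/663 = 12.07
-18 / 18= -1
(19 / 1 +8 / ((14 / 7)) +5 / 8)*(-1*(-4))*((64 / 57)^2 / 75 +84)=71654786 / 9025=7939.59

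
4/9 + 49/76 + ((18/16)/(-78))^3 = 1676042743/1538813952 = 1.09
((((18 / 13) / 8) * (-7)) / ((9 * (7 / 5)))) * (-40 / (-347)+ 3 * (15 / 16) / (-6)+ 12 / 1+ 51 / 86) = -1.18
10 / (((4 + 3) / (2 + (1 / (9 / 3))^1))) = 10 / 3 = 3.33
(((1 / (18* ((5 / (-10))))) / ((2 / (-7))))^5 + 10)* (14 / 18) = 132387409 / 17006112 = 7.78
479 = 479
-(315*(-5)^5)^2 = -968994140625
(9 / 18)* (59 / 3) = 9.83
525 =525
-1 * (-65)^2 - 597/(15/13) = -23712/5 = -4742.40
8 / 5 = 1.60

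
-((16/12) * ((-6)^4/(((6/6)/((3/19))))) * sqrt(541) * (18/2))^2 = -1177639243776/361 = -3262158570.02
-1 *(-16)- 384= -368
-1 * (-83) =83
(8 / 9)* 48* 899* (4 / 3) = 460288 / 9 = 51143.11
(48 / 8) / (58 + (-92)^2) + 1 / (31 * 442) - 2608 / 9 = -152265642673 / 525457998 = -289.78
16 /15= 1.07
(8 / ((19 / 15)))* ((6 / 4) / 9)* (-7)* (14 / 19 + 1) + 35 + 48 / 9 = 29821 / 1083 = 27.54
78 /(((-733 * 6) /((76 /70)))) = -494 /25655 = -0.02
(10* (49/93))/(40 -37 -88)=-98/1581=-0.06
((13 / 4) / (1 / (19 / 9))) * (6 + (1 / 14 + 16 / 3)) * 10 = 591565 / 756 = 782.49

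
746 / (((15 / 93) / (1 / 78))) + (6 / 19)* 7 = 227887 / 3705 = 61.51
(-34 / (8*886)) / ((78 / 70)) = -595 / 138216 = -0.00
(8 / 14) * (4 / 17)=16 / 119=0.13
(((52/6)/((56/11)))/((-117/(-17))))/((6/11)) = 2057/4536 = 0.45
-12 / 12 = -1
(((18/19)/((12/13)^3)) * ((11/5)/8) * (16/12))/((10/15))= 24167/36480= 0.66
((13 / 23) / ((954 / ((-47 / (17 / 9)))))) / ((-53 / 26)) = 0.01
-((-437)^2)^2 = -36469158961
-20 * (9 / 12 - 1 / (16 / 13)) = 5 / 4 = 1.25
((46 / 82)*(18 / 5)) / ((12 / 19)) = 1311 / 410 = 3.20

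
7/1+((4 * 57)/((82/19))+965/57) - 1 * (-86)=380368/2337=162.76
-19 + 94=75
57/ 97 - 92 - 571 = -64254/ 97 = -662.41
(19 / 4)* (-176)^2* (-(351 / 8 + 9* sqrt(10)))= -10643155.97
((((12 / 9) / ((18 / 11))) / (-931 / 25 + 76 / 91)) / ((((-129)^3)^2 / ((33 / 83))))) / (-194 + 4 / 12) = 78650 / 7887805103028802852647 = 0.00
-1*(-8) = 8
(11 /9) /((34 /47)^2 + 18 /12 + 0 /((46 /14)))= 48598 /80451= 0.60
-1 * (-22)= 22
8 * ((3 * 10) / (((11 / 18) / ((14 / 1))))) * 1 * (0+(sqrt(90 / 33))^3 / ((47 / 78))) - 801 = -801+141523200 * sqrt(330) / 62557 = 40295.87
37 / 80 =0.46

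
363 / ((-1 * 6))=-121 / 2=-60.50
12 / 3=4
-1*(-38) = 38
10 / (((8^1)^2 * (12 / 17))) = 85 / 384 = 0.22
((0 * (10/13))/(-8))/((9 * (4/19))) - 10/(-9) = 10/9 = 1.11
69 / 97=0.71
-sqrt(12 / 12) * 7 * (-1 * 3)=21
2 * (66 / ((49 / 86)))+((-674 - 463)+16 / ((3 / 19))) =-118187 / 147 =-803.99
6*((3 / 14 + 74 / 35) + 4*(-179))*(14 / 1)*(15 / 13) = -69171.23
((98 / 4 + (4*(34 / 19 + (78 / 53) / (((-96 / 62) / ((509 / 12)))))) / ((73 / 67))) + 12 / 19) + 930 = 1435568053 / 1764264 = 813.69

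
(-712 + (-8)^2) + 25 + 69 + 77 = -477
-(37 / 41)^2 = -1369 / 1681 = -0.81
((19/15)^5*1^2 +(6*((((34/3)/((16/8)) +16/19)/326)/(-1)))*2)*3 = 9.06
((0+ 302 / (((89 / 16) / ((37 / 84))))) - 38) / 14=-13163 / 13083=-1.01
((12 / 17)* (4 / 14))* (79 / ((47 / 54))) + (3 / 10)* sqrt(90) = 9* sqrt(10) / 10 + 102384 / 5593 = 21.15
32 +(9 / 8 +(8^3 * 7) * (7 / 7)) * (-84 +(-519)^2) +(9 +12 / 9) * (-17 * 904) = 23165590415 / 24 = 965232933.96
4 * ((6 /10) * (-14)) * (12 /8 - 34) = 1092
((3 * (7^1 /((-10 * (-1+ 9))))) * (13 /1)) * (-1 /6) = 0.57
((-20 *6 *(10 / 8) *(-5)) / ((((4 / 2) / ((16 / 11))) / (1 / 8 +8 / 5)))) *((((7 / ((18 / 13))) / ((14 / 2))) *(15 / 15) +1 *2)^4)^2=19108935077520575 / 6734420352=2837502.57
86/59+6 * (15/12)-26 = -2011/118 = -17.04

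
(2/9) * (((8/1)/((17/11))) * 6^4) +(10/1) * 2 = 25684/17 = 1510.82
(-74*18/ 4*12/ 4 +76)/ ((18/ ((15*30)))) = -23075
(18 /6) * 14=42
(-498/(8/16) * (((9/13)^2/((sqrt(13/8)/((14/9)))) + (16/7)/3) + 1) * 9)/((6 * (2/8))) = -73704/7-1505952 * sqrt(26)/2197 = -14024.31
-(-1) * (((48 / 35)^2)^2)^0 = 1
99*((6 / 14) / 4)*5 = 1485 / 28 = 53.04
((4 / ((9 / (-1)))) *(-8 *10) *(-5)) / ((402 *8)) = -0.06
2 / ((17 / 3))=6 / 17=0.35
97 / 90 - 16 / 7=-761 / 630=-1.21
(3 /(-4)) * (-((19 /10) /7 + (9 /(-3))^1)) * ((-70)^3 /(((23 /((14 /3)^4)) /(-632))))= -5680658435200 /621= -9147598124.32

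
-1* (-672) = 672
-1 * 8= -8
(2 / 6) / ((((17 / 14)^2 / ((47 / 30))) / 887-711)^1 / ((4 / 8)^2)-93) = -2042761 / 17998741161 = -0.00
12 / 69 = 0.17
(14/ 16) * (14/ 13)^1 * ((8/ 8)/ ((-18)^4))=49/ 5458752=0.00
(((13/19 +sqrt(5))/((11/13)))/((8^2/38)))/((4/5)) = 845/1408 +1235 * sqrt(5)/1408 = 2.56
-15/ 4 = -3.75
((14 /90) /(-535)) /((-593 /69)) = 0.00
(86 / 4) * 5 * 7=752.50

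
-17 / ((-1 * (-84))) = -17 / 84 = -0.20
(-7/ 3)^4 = 2401/ 81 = 29.64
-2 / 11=-0.18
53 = 53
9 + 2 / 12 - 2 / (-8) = 113 / 12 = 9.42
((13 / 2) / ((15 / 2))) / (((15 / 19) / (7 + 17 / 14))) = 5681 / 630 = 9.02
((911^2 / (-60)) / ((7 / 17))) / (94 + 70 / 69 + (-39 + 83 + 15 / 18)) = -324499111 / 1350930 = -240.20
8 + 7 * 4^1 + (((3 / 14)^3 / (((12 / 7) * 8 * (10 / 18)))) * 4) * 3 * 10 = 56691 / 1568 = 36.15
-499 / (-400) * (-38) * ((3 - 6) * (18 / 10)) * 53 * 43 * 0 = 0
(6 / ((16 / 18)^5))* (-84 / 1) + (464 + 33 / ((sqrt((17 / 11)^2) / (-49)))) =-103787783 / 69632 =-1490.52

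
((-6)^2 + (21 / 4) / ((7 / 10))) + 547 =1181 / 2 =590.50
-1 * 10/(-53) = 10/53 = 0.19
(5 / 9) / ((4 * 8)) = 0.02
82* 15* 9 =11070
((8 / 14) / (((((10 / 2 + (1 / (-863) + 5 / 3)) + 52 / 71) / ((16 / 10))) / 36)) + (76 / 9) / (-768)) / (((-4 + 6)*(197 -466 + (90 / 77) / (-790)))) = -28836270192731 / 3495606416640000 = -0.01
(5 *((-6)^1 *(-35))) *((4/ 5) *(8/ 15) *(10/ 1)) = 4480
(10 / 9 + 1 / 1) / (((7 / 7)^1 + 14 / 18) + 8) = 0.22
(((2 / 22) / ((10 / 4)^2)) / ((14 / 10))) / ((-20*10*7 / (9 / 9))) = -1 / 134750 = -0.00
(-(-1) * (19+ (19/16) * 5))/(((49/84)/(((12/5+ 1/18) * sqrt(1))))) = 4199/40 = 104.98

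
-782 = -782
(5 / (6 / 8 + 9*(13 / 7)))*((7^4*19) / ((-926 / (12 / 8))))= -1596665 / 75469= -21.16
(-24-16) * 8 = -320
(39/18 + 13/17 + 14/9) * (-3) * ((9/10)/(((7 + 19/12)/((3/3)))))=-12357/8755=-1.41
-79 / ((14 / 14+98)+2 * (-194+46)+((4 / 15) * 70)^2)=-711 / 1363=-0.52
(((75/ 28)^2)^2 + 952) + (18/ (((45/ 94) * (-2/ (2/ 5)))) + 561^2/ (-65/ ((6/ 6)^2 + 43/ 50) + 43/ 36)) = -688664808212243/ 82686598400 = -8328.61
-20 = -20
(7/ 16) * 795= 5565/ 16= 347.81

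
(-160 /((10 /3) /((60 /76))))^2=518400 /361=1436.01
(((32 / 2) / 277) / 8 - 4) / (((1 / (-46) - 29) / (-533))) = -27116908 / 369795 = -73.33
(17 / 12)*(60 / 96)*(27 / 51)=15 / 32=0.47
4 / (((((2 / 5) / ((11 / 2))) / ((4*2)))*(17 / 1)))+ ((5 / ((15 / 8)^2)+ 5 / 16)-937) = -11130847 / 12240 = -909.38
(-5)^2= 25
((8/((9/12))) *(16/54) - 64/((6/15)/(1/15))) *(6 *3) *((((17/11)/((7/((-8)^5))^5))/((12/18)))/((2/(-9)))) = -585724559603287835145142272/184877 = -3168185115527014367093.48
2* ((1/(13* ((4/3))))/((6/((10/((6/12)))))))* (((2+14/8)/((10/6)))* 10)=225/26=8.65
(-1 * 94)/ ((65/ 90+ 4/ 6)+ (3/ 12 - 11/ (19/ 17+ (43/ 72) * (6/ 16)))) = 14818536/ 1034183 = 14.33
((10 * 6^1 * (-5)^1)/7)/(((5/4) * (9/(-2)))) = 160/21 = 7.62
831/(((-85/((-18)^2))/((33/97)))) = -8885052/8245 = -1077.63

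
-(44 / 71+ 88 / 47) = -8316 / 3337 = -2.49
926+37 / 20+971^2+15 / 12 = 9437701 / 10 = 943770.10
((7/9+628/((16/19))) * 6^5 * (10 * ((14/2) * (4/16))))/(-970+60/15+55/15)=-304762500/2887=-105563.73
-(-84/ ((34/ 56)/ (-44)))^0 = -1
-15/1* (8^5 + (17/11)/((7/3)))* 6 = -227086830/77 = -2949179.61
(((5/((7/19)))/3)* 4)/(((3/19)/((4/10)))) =2888/63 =45.84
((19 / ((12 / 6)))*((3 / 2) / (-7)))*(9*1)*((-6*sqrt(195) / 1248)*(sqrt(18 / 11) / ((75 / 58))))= 14877*sqrt(4290) / 800800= 1.22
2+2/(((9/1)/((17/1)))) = 52/9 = 5.78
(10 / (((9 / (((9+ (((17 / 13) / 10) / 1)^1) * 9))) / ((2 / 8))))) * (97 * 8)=17713.69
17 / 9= 1.89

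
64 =64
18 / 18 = 1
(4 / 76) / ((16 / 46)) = 23 / 152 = 0.15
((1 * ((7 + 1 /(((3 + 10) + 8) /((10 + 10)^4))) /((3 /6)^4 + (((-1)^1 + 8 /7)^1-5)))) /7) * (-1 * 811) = 2078067472 /11277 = 184274.85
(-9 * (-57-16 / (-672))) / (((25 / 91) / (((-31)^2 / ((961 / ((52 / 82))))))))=1213251 / 1025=1183.66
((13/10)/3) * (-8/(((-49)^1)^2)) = -52/36015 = -0.00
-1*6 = -6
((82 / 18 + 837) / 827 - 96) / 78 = -1.22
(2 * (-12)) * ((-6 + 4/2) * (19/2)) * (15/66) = 2280/11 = 207.27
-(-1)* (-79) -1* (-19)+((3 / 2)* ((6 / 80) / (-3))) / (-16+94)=-124801 / 2080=-60.00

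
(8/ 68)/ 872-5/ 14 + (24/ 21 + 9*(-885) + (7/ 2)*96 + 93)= -390957051/ 51884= -7535.21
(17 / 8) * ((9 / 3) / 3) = 17 / 8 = 2.12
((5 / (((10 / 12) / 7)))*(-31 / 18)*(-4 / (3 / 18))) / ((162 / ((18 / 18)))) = 868 / 81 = 10.72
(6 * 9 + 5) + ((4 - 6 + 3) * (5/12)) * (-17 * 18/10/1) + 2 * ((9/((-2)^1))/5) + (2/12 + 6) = 3037/60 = 50.62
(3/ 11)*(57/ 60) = 57/ 220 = 0.26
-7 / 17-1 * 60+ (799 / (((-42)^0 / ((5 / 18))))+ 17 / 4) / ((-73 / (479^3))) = -15213879545965 / 44676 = -340538086.35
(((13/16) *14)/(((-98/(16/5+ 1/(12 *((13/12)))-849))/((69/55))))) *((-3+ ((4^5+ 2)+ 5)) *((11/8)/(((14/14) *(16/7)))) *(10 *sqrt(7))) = 243704619 *sqrt(7)/320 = 2014943.17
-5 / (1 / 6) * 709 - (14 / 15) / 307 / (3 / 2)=-21270.00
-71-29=-100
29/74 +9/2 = 181/37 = 4.89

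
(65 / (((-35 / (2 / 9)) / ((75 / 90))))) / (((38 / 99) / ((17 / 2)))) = -12155 / 1596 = -7.62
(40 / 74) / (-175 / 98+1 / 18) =-1260 / 4033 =-0.31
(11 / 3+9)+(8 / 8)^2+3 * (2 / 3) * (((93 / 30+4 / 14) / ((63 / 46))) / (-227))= 2276581 / 166845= 13.64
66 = 66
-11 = -11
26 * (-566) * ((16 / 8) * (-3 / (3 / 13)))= 382616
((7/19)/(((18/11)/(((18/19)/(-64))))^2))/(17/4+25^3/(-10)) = -847/43778198528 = -0.00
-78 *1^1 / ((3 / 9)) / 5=-234 / 5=-46.80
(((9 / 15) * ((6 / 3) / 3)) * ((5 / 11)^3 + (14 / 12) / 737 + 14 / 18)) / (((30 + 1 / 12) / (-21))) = -39249532 / 160964485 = -0.24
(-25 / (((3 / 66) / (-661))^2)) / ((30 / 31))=-16388906710 / 3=-5462968903.33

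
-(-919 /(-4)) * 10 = -4595 /2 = -2297.50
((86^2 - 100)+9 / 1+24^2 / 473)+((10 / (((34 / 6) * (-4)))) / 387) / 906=319361178437 / 43710876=7306.22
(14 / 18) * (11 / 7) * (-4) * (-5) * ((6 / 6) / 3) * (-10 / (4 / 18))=-1100 / 3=-366.67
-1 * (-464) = 464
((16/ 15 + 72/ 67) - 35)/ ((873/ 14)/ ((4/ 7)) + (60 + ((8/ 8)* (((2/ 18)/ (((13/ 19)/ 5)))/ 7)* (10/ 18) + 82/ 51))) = -11034701496/ 57357615605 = -0.19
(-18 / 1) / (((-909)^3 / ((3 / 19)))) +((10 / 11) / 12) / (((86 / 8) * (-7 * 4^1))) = -880894111 / 3500021102886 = -0.00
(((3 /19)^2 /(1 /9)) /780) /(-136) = -27 /12764960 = -0.00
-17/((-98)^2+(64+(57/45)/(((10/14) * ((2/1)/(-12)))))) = -25/14202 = -0.00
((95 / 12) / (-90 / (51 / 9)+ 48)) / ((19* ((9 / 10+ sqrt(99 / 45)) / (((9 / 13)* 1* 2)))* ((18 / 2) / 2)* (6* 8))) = -425 / 7892976+ 425* sqrt(55) / 35518392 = 0.00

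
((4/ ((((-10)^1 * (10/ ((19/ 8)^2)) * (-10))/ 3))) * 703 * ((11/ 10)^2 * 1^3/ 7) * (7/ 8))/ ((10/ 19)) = 1750341351/ 128000000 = 13.67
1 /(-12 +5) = -1 /7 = -0.14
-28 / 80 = -0.35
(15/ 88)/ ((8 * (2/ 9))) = 135/ 1408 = 0.10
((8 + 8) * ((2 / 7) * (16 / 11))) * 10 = 66.49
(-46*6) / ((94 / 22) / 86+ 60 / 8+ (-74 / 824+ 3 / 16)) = -215143104 / 5961161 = -36.09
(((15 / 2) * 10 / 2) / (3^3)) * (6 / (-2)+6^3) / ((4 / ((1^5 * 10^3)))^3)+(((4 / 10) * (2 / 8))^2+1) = 4622395834.34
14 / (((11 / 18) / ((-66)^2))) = 99792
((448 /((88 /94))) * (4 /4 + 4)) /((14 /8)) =15040 /11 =1367.27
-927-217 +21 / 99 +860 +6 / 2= -9266 / 33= -280.79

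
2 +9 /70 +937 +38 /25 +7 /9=941.43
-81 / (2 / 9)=-729 / 2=-364.50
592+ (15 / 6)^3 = 4861 / 8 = 607.62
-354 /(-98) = 177 /49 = 3.61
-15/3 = -5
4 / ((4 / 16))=16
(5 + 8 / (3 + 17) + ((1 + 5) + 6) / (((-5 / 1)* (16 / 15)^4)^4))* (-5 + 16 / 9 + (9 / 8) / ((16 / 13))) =-36833993763176181513333 / 2951479051793528258560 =-12.48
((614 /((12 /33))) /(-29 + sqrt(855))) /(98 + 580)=97933 /18984 + 3377 * sqrt(95) /6328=10.36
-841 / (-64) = 841 / 64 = 13.14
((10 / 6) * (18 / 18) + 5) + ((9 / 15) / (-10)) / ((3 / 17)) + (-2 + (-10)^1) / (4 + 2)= 649 / 150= 4.33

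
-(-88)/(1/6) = 528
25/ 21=1.19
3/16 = 0.19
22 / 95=0.23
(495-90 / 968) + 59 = 268091 / 484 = 553.91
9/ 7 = 1.29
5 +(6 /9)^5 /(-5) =6043 /1215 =4.97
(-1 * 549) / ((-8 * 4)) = 549 / 32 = 17.16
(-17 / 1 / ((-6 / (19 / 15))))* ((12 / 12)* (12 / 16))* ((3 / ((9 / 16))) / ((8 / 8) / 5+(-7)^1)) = -19 / 9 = -2.11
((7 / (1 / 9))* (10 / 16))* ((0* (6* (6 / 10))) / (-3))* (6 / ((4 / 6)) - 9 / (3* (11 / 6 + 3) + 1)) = 0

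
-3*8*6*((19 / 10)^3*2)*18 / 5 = -4444632 / 625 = -7111.41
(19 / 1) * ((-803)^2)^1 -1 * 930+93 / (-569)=6970500836 / 569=12250440.84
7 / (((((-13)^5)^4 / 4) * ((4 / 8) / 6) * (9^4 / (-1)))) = -112 / 41563855775664308372657787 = -0.00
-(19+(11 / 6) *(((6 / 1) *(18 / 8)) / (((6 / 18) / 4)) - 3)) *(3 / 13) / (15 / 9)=-5589 / 130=-42.99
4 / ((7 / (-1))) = -4 / 7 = -0.57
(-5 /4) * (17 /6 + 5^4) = -18835 /24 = -784.79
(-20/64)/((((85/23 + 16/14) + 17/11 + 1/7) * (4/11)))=-97405/739776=-0.13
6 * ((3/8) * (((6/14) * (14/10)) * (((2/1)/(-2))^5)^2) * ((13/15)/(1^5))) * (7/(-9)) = -91/100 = -0.91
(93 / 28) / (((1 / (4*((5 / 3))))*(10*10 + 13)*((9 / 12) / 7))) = 620 / 339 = 1.83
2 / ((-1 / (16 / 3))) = -32 / 3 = -10.67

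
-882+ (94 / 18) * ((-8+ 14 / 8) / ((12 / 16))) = -24989 / 27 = -925.52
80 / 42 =40 / 21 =1.90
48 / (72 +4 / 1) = 12 / 19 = 0.63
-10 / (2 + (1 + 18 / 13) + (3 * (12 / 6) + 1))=-65 / 74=-0.88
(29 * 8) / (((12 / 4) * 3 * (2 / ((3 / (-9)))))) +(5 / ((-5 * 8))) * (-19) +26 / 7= 2711 / 1512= 1.79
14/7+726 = 728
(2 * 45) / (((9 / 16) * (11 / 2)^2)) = 640 / 121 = 5.29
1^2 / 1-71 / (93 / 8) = -475 / 93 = -5.11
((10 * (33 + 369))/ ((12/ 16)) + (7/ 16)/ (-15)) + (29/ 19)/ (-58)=24441347/ 4560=5359.94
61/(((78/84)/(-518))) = -442372/13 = -34028.62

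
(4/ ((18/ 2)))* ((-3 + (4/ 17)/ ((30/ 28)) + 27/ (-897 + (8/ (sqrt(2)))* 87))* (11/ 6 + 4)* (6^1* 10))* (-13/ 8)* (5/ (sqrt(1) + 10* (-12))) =-30.24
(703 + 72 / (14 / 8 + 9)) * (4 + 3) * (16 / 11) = 3417904 / 473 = 7226.01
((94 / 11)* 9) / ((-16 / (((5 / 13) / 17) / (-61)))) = 2115 / 1186328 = 0.00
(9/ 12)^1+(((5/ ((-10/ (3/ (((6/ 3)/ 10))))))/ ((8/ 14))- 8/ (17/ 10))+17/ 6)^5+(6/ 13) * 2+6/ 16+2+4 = -111516983074565849435/ 146975236521984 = -758746.75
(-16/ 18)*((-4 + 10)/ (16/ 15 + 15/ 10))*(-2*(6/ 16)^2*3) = 1.75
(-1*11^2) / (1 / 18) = -2178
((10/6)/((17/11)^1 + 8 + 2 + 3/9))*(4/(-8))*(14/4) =-55/224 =-0.25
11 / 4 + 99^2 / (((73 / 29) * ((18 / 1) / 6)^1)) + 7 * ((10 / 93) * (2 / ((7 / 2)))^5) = 84804089155 / 65201556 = 1300.65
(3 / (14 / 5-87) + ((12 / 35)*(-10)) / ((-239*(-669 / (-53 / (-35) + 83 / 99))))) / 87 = -19418236961 / 47348409106845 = -0.00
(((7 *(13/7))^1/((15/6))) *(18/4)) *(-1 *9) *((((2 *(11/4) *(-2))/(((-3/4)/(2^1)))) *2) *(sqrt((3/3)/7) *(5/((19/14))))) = -123552 *sqrt(7)/19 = -17204.62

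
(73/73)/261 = 1/261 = 0.00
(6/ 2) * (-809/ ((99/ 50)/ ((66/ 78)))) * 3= -40450/ 13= -3111.54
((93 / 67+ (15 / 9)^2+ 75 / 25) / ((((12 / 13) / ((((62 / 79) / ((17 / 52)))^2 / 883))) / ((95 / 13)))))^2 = 1137826103866029779718400 / 8300468228090623408555209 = 0.14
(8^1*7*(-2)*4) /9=-448 /9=-49.78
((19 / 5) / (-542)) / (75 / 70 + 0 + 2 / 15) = -399 / 68563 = -0.01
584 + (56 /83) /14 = 48476 /83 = 584.05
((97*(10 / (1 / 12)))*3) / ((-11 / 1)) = -34920 / 11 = -3174.55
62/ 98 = 31/ 49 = 0.63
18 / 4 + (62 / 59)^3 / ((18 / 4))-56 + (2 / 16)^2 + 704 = 77221997755 / 118298304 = 652.77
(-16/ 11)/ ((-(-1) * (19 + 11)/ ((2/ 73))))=-16/ 12045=-0.00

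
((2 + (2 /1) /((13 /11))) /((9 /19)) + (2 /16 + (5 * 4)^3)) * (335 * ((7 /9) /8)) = 5858914495 /22464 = 260813.50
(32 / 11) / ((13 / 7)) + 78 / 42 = 3427 / 1001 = 3.42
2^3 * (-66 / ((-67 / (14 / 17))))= 7392 / 1139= 6.49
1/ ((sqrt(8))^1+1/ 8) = -8/ 511+128*sqrt(2)/ 511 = 0.34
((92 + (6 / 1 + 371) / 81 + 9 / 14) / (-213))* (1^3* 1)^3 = -110335 / 241542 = -0.46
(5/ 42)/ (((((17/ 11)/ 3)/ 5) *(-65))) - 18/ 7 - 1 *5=-23481/ 3094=-7.59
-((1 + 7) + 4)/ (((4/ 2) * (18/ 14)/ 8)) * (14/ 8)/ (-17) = 196/ 51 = 3.84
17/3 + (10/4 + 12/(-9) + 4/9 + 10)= 311/18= 17.28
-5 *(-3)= 15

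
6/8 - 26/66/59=5789/7788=0.74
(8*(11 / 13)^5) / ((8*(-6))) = -161051 / 2227758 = -0.07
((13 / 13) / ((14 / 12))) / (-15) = -2 / 35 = -0.06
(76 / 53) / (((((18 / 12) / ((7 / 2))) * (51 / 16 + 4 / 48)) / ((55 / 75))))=93632 / 124815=0.75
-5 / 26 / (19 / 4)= -10 / 247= -0.04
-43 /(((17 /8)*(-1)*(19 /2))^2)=-11008 /104329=-0.11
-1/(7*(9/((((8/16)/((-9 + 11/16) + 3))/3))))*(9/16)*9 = 3/1190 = 0.00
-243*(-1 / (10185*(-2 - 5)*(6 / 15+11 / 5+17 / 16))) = -0.00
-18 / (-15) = 1.20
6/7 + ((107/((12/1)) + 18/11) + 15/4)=3502/231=15.16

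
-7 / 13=-0.54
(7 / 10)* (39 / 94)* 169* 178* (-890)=-365451177 / 47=-7775556.96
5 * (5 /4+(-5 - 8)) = -58.75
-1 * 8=-8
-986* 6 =-5916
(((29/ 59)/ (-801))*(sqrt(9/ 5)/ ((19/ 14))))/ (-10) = 203*sqrt(5)/ 7482675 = 0.00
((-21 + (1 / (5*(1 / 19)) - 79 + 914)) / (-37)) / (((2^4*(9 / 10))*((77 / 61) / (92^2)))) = -87965294 / 8547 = -10291.95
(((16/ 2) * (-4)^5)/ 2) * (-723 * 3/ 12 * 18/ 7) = 13326336/ 7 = 1903762.29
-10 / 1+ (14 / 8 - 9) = -69 / 4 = -17.25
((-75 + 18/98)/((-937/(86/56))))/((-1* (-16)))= 78819/10284512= 0.01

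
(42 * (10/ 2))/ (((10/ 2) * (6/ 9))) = 63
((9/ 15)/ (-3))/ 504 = -1/ 2520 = -0.00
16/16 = 1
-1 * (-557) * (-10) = -5570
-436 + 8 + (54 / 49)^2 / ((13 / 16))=-13312508 / 31213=-426.51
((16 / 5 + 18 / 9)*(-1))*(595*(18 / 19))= -55692 / 19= -2931.16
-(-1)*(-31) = -31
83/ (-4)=-83/ 4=-20.75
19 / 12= 1.58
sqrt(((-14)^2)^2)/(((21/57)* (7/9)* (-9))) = -76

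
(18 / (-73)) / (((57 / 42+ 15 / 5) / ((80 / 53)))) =-20160 / 236009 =-0.09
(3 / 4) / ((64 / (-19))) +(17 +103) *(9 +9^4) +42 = 201841095 / 256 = 788441.78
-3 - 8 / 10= -3.80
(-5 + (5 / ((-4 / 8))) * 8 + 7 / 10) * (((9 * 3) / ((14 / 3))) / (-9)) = 7587 / 140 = 54.19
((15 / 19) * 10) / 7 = 150 / 133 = 1.13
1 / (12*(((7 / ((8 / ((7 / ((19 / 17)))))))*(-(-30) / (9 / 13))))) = 19 / 54145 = 0.00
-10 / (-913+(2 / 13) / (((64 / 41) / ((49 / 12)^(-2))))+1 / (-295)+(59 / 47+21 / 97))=839570395300 / 76528996275379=0.01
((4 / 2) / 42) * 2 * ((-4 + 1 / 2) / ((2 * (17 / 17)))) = -1 / 6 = -0.17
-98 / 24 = -49 / 12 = -4.08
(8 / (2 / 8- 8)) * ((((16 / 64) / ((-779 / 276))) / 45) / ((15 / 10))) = 1472 / 1086705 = 0.00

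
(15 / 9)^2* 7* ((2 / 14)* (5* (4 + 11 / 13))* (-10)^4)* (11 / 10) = 9625000 / 13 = 740384.62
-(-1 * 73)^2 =-5329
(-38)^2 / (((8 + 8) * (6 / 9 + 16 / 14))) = 399 / 8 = 49.88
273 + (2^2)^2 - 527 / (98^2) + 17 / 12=2091476 / 7203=290.36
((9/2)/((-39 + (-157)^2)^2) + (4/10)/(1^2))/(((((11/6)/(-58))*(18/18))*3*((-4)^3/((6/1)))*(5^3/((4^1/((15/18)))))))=126460160829/8327716375000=0.02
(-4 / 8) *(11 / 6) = -11 / 12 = -0.92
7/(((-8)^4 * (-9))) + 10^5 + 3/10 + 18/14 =129026045707/1290240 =100001.59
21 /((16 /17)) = 357 /16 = 22.31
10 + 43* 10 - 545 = -105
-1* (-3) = 3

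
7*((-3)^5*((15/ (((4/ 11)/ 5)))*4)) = -1403325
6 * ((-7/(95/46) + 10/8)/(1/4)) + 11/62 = -301391/5890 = -51.17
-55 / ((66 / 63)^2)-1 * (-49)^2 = -107849 / 44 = -2451.11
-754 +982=228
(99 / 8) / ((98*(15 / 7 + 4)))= 99 / 4816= 0.02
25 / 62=0.40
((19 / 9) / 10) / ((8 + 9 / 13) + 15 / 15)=247 / 11340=0.02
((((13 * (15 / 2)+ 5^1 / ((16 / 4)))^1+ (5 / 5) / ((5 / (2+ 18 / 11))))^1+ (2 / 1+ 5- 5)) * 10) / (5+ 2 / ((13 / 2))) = 290225 / 1518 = 191.19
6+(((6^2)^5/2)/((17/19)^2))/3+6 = 3638051724/289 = 12588414.27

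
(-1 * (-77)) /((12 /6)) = 77 /2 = 38.50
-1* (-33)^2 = -1089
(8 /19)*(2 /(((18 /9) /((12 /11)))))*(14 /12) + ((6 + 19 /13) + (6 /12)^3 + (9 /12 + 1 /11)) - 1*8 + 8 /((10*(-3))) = 227141 /326040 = 0.70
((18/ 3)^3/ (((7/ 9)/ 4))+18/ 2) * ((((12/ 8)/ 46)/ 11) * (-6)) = -70551/ 3542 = -19.92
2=2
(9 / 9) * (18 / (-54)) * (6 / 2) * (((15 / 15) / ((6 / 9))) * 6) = -9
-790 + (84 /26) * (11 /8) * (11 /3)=-40233 /52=-773.71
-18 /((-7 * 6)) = 3 /7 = 0.43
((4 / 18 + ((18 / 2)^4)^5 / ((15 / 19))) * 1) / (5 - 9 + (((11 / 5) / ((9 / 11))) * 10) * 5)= 692986931166244941667 / 5870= 118055695258304078.65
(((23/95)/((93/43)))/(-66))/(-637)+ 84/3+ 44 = 26743758029/371441070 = 72.00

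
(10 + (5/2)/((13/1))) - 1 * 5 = 135/26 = 5.19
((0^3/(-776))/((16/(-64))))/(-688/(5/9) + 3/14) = 0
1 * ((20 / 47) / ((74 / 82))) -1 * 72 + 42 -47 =-133083 / 1739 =-76.53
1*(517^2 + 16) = 267305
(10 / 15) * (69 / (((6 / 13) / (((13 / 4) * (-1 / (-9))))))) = 3887 / 108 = 35.99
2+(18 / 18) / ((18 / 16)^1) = 26 / 9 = 2.89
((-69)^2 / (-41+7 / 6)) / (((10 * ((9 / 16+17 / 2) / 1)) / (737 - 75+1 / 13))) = -1966940496 / 2252575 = -873.20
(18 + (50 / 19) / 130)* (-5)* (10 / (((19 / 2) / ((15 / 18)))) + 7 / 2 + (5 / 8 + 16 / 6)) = -5986595 / 8664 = -690.97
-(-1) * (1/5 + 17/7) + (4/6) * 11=1046/105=9.96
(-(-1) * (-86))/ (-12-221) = 86/ 233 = 0.37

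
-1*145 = -145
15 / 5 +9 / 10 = 39 / 10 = 3.90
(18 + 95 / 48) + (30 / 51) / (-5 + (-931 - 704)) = 668411 / 33456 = 19.98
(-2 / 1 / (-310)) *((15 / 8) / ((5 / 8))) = 3 / 155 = 0.02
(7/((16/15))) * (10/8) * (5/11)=2625/704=3.73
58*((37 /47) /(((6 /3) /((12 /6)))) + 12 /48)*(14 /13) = 3045 /47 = 64.79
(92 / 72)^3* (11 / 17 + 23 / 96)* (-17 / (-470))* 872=1919015741 / 32892480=58.34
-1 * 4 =-4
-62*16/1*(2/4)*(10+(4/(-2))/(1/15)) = 9920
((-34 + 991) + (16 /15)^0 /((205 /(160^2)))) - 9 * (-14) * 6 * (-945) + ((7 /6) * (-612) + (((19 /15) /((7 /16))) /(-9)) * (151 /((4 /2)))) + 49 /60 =-110667435421 /154980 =-714075.59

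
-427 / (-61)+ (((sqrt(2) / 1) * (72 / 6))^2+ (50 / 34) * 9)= 5240 / 17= 308.24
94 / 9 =10.44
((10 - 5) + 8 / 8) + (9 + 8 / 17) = 263 / 17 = 15.47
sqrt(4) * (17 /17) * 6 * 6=72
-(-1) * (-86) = -86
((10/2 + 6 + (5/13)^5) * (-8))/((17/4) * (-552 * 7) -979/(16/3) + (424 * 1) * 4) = 523180544/88573059029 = 0.01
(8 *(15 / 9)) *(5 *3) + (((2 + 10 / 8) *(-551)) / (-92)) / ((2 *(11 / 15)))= 1726645 / 8096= 213.27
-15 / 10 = -3 / 2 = -1.50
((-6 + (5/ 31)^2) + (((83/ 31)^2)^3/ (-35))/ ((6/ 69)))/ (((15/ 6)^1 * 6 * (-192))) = 0.04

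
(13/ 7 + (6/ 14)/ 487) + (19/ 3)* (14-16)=-110540/ 10227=-10.81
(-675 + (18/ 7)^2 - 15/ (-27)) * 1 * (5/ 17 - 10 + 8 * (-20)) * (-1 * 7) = -849672890/ 1071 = -793345.37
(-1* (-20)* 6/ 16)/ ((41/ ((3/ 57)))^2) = 15/ 1213682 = 0.00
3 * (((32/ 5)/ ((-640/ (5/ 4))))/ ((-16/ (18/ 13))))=27/ 8320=0.00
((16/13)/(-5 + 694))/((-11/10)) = -160/98527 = -0.00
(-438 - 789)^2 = 1505529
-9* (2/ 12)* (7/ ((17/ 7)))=-147/ 34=-4.32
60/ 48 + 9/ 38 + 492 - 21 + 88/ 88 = 35985/ 76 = 473.49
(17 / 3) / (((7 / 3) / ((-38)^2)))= 24548 / 7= 3506.86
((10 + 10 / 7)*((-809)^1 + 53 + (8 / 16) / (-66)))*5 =-9979300 / 231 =-43200.43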